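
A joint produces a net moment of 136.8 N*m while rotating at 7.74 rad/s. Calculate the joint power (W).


P = M * omega
P = 136.8 * 7.74
P = 1058.8320


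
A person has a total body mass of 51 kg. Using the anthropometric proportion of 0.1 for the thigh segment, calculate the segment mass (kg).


m_segment = body_mass * fraction
m_segment = 51 * 0.1
m_segment = 5.1000


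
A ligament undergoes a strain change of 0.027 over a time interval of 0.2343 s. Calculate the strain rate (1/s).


strain_rate = delta_strain / delta_t
strain_rate = 0.027 / 0.2343
strain_rate = 0.1152


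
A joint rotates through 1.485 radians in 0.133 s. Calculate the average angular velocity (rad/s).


omega = delta_theta / delta_t
omega = 1.485 / 0.133
omega = 11.1654


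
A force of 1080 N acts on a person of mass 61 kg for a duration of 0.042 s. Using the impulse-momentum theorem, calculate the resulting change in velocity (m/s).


J = F * dt = 1080 * 0.042 = 45.3600 N*s
delta_v = J / m
delta_v = 45.3600 / 61
delta_v = 0.7436


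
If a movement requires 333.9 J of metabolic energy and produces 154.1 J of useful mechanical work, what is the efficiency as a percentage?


eta = (W_mech / E_meta) * 100
eta = (154.1 / 333.9) * 100
ratio = 0.4615
eta = 46.1515


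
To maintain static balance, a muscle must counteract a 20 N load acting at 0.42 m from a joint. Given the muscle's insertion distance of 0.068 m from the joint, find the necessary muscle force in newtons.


F_muscle = W * d_load / d_muscle
F_muscle = 20 * 0.42 / 0.068
Numerator = 8.4000
F_muscle = 123.5294


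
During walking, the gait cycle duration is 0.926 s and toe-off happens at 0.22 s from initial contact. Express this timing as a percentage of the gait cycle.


pct = (event_time / cycle_time) * 100
pct = (0.22 / 0.926) * 100
ratio = 0.2376
pct = 23.7581


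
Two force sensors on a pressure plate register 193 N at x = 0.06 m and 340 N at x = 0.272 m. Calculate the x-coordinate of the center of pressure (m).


COP_x = (F1*x1 + F2*x2) / (F1 + F2)
COP_x = (193*0.06 + 340*0.272) / (193 + 340)
Numerator = 104.0600
Denominator = 533
COP_x = 0.1952


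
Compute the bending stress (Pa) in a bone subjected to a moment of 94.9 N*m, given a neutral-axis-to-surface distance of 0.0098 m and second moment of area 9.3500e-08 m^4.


sigma = M * c / I
sigma = 94.9 * 0.0098 / 9.3500e-08
M * c = 0.9300
sigma = 9.9467e+06


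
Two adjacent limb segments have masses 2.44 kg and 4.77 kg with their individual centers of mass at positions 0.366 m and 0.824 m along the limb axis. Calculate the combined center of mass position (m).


COM = (m1*x1 + m2*x2) / (m1 + m2)
COM = (2.44*0.366 + 4.77*0.824) / (2.44 + 4.77)
Numerator = 4.8235
Denominator = 7.2100
COM = 0.6690


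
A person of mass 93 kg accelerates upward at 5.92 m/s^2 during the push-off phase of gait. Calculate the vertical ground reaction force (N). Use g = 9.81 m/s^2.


GRF = m * (g + a)
GRF = 93 * (9.81 + 5.92)
GRF = 93 * 15.7300
GRF = 1462.8900


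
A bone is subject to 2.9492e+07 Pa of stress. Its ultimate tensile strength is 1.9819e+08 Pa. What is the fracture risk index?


FRI = applied / ultimate
FRI = 2.9492e+07 / 1.9819e+08
FRI = 0.1488


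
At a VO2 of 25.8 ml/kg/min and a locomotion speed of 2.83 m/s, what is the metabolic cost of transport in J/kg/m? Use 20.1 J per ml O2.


Power per kg = VO2 * 20.1 / 60
Power per kg = 25.8 * 20.1 / 60 = 8.6430 W/kg
Cost = power_per_kg / speed
Cost = 8.6430 / 2.83
Cost = 3.0541


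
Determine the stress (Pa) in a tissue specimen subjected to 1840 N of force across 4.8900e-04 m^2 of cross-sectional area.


stress = F / A
stress = 1840 / 4.8900e-04
stress = 3.7628e+06


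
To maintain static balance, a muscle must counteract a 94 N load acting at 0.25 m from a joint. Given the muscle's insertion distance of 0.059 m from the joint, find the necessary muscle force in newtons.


F_muscle = W * d_load / d_muscle
F_muscle = 94 * 0.25 / 0.059
Numerator = 23.5000
F_muscle = 398.3051


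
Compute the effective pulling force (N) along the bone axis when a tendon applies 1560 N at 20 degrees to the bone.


F_eff = F_tendon * cos(theta)
theta = 20 deg = 0.3491 rad
cos(theta) = 0.9397
F_eff = 1560 * 0.9397
F_eff = 1465.9205


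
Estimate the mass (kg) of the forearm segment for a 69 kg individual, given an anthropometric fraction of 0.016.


m_segment = body_mass * fraction
m_segment = 69 * 0.016
m_segment = 1.1040


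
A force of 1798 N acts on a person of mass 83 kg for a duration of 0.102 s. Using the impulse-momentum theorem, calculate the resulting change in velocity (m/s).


J = F * dt = 1798 * 0.102 = 183.3960 N*s
delta_v = J / m
delta_v = 183.3960 / 83
delta_v = 2.2096


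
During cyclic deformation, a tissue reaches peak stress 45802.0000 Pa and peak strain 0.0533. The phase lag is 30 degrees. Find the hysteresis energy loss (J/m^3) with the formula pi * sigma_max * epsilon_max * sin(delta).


E_loss = pi * sigma_max * epsilon_max * sin(delta)
delta = 30 deg = 0.5236 rad
sin(delta) = 0.5000
E_loss = pi * 45802.0000 * 0.0533 * 0.5000
E_loss = 3834.7012


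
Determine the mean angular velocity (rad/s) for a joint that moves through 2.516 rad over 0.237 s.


omega = delta_theta / delta_t
omega = 2.516 / 0.237
omega = 10.6160


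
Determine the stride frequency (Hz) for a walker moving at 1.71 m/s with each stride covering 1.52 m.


f = v / stride_length
f = 1.71 / 1.52
f = 1.1250


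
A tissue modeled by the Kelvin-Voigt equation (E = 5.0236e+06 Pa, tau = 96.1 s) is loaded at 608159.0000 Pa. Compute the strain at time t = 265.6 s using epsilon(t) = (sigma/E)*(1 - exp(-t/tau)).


epsilon(t) = (sigma/E) * (1 - exp(-t/tau))
sigma/E = 608159.0000 / 5.0236e+06 = 0.1211
exp(-t/tau) = exp(-265.6 / 96.1) = 0.0631
epsilon = 0.1211 * (1 - 0.0631)
epsilon = 0.1134


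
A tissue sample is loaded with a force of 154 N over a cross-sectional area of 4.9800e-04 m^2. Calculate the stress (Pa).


stress = F / A
stress = 154 / 4.9800e-04
stress = 309236.9478


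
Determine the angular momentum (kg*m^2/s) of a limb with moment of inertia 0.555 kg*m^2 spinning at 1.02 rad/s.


L = I * omega
L = 0.555 * 1.02
L = 0.5661


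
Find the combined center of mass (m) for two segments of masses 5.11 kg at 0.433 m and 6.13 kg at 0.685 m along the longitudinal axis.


COM = (m1*x1 + m2*x2) / (m1 + m2)
COM = (5.11*0.433 + 6.13*0.685) / (5.11 + 6.13)
Numerator = 6.4117
Denominator = 11.2400
COM = 0.5704


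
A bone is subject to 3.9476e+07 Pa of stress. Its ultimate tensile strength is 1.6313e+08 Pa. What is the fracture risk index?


FRI = applied / ultimate
FRI = 3.9476e+07 / 1.6313e+08
FRI = 0.2420


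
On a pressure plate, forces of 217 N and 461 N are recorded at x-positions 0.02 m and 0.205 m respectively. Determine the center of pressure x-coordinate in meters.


COP_x = (F1*x1 + F2*x2) / (F1 + F2)
COP_x = (217*0.02 + 461*0.205) / (217 + 461)
Numerator = 98.8450
Denominator = 678
COP_x = 0.1458


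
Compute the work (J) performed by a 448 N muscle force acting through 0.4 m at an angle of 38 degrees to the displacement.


W = F * d * cos(theta)
theta = 38 deg = 0.6632 rad
cos(theta) = 0.7880
W = 448 * 0.4 * 0.7880
W = 141.2115


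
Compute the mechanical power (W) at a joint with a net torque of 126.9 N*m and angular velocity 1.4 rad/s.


P = M * omega
P = 126.9 * 1.4
P = 177.6600


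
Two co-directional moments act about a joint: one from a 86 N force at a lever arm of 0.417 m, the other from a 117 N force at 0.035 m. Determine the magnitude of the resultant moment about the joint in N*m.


M = F1 * d1 + F2 * d2
M = 86 * 0.417 + 117 * 0.035
M = 35.8620 + 4.0950
M = 39.9570


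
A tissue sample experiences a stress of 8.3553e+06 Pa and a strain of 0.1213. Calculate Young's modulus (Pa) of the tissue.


E = stress / strain
E = 8.3553e+06 / 0.1213
E = 6.8881e+07


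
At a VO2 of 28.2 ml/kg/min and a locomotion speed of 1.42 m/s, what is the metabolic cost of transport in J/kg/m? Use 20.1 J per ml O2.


Power per kg = VO2 * 20.1 / 60
Power per kg = 28.2 * 20.1 / 60 = 9.4470 W/kg
Cost = power_per_kg / speed
Cost = 9.4470 / 1.42
Cost = 6.6528


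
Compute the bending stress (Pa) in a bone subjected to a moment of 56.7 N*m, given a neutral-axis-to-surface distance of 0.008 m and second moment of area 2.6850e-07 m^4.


sigma = M * c / I
sigma = 56.7 * 0.008 / 2.6850e-07
M * c = 0.4536
sigma = 1.6894e+06


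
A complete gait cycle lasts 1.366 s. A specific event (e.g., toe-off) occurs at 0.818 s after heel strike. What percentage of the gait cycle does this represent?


pct = (event_time / cycle_time) * 100
pct = (0.818 / 1.366) * 100
ratio = 0.5988
pct = 59.8829


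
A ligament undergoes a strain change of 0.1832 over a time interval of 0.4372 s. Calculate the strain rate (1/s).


strain_rate = delta_strain / delta_t
strain_rate = 0.1832 / 0.4372
strain_rate = 0.4190


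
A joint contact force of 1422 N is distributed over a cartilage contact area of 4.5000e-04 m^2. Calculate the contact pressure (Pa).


P = F / A
P = 1422 / 4.5000e-04
P = 3.1600e+06


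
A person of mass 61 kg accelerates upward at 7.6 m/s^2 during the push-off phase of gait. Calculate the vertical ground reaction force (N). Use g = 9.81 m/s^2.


GRF = m * (g + a)
GRF = 61 * (9.81 + 7.6)
GRF = 61 * 17.4100
GRF = 1062.0100


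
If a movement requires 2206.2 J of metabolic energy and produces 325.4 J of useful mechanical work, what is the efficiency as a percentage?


eta = (W_mech / E_meta) * 100
eta = (325.4 / 2206.2) * 100
ratio = 0.1475
eta = 14.7493


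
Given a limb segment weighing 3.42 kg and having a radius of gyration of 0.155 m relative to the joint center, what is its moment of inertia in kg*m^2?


I = m * k^2
I = 3.42 * 0.155^2
k^2 = 0.0240
I = 0.0822


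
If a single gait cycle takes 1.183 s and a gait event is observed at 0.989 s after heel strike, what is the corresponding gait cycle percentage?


pct = (event_time / cycle_time) * 100
pct = (0.989 / 1.183) * 100
ratio = 0.8360
pct = 83.6010


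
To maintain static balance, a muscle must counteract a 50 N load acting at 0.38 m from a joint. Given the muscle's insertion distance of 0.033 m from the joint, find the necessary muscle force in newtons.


F_muscle = W * d_load / d_muscle
F_muscle = 50 * 0.38 / 0.033
Numerator = 19.0000
F_muscle = 575.7576


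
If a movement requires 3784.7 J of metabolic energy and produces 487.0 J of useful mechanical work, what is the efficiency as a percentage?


eta = (W_mech / E_meta) * 100
eta = (487.0 / 3784.7) * 100
ratio = 0.1287
eta = 12.8676


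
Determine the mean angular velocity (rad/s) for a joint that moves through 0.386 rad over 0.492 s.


omega = delta_theta / delta_t
omega = 0.386 / 0.492
omega = 0.7846


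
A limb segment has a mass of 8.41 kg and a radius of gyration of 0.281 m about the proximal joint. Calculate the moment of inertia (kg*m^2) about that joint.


I = m * k^2
I = 8.41 * 0.281^2
k^2 = 0.0790
I = 0.6641


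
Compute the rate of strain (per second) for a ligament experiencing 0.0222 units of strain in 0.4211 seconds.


strain_rate = delta_strain / delta_t
strain_rate = 0.0222 / 0.4211
strain_rate = 0.0527


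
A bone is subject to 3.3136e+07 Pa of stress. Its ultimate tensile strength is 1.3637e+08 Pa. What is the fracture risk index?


FRI = applied / ultimate
FRI = 3.3136e+07 / 1.3637e+08
FRI = 0.2430


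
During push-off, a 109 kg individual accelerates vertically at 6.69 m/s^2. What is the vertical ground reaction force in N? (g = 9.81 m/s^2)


GRF = m * (g + a)
GRF = 109 * (9.81 + 6.69)
GRF = 109 * 16.5000
GRF = 1798.5000


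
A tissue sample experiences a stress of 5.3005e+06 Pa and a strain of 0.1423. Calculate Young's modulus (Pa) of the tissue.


E = stress / strain
E = 5.3005e+06 / 0.1423
E = 3.7249e+07


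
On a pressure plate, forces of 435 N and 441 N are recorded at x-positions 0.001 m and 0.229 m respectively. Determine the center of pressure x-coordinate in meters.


COP_x = (F1*x1 + F2*x2) / (F1 + F2)
COP_x = (435*0.001 + 441*0.229) / (435 + 441)
Numerator = 101.4240
Denominator = 876
COP_x = 0.1158


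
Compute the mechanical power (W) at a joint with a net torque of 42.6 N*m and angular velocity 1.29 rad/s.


P = M * omega
P = 42.6 * 1.29
P = 54.9540


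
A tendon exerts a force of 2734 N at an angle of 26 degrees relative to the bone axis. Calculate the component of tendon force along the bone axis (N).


F_eff = F_tendon * cos(theta)
theta = 26 deg = 0.4538 rad
cos(theta) = 0.8988
F_eff = 2734 * 0.8988
F_eff = 2457.3029


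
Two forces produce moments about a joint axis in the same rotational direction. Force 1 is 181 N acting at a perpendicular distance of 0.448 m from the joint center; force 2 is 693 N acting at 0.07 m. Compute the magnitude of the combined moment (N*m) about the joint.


M = F1 * d1 + F2 * d2
M = 181 * 0.448 + 693 * 0.07
M = 81.0880 + 48.5100
M = 129.5980


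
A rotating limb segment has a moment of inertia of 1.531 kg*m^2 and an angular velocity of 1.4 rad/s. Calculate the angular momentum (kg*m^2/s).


L = I * omega
L = 1.531 * 1.4
L = 2.1434


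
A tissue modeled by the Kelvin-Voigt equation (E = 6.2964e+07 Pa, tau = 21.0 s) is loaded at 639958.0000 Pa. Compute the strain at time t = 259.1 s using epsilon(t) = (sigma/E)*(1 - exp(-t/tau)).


epsilon(t) = (sigma/E) * (1 - exp(-t/tau))
sigma/E = 639958.0000 / 6.2964e+07 = 0.0102
exp(-t/tau) = exp(-259.1 / 21.0) = 4.3816e-06
epsilon = 0.0102 * (1 - 4.3816e-06)
epsilon = 0.0102


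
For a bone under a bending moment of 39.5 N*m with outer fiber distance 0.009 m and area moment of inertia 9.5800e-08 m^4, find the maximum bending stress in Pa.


sigma = M * c / I
sigma = 39.5 * 0.009 / 9.5800e-08
M * c = 0.3555
sigma = 3.7109e+06


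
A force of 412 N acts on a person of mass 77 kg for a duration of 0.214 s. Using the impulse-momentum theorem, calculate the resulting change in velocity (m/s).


J = F * dt = 412 * 0.214 = 88.1680 N*s
delta_v = J / m
delta_v = 88.1680 / 77
delta_v = 1.1450


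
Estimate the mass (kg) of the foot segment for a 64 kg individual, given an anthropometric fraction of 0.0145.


m_segment = body_mass * fraction
m_segment = 64 * 0.0145
m_segment = 0.9280


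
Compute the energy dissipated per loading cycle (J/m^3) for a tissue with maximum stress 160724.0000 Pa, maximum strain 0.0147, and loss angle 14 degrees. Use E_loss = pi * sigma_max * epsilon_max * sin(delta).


E_loss = pi * sigma_max * epsilon_max * sin(delta)
delta = 14 deg = 0.2443 rad
sin(delta) = 0.2419
E_loss = pi * 160724.0000 * 0.0147 * 0.2419
E_loss = 1795.6559


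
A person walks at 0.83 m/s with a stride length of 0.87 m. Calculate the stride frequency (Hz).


f = v / stride_length
f = 0.83 / 0.87
f = 0.9540


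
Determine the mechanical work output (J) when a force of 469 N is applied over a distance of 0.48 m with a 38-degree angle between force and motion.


W = F * d * cos(theta)
theta = 38 deg = 0.6632 rad
cos(theta) = 0.7880
W = 469 * 0.48 * 0.7880
W = 177.3970


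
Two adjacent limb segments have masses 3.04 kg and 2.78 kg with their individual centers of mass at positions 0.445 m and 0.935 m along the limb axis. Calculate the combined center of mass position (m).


COM = (m1*x1 + m2*x2) / (m1 + m2)
COM = (3.04*0.445 + 2.78*0.935) / (3.04 + 2.78)
Numerator = 3.9521
Denominator = 5.8200
COM = 0.6791


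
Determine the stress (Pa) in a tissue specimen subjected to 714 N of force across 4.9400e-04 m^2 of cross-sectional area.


stress = F / A
stress = 714 / 4.9400e-04
stress = 1.4453e+06


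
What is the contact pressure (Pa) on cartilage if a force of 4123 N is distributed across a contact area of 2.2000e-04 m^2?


P = F / A
P = 4123 / 2.2000e-04
P = 1.8741e+07


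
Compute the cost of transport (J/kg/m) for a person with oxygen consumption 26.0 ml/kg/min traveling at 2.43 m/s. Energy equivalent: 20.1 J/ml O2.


Power per kg = VO2 * 20.1 / 60
Power per kg = 26.0 * 20.1 / 60 = 8.7100 W/kg
Cost = power_per_kg / speed
Cost = 8.7100 / 2.43
Cost = 3.5844


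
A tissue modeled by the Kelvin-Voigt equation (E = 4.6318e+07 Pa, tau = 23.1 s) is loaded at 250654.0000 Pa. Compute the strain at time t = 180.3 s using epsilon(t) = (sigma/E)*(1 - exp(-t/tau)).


epsilon(t) = (sigma/E) * (1 - exp(-t/tau))
sigma/E = 250654.0000 / 4.6318e+07 = 0.0054
exp(-t/tau) = exp(-180.3 / 23.1) = 4.0761e-04
epsilon = 0.0054 * (1 - 4.0761e-04)
epsilon = 0.0054


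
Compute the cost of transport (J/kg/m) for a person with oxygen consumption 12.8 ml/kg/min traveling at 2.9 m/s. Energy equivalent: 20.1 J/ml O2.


Power per kg = VO2 * 20.1 / 60
Power per kg = 12.8 * 20.1 / 60 = 4.2880 W/kg
Cost = power_per_kg / speed
Cost = 4.2880 / 2.9
Cost = 1.4786


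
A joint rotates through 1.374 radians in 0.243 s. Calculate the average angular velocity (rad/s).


omega = delta_theta / delta_t
omega = 1.374 / 0.243
omega = 5.6543


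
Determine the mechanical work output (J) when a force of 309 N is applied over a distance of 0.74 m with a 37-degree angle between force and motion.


W = F * d * cos(theta)
theta = 37 deg = 0.6458 rad
cos(theta) = 0.7986
W = 309 * 0.74 * 0.7986
W = 182.6160


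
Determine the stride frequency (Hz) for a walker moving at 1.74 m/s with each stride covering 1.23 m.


f = v / stride_length
f = 1.74 / 1.23
f = 1.4146


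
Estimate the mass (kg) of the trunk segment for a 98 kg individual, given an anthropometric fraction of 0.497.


m_segment = body_mass * fraction
m_segment = 98 * 0.497
m_segment = 48.7060


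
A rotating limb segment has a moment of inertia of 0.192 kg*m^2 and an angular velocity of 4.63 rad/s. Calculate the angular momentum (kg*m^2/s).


L = I * omega
L = 0.192 * 4.63
L = 0.8890


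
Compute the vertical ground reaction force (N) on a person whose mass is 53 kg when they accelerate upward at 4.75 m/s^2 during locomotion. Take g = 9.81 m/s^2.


GRF = m * (g + a)
GRF = 53 * (9.81 + 4.75)
GRF = 53 * 14.5600
GRF = 771.6800


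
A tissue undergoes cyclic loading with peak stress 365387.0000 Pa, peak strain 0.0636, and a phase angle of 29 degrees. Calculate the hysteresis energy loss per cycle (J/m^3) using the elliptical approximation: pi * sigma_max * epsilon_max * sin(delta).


E_loss = pi * sigma_max * epsilon_max * sin(delta)
delta = 29 deg = 0.5061 rad
sin(delta) = 0.4848
E_loss = pi * 365387.0000 * 0.0636 * 0.4848
E_loss = 35394.1355


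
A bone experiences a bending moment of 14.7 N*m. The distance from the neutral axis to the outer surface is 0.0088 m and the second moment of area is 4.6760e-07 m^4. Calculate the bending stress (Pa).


sigma = M * c / I
sigma = 14.7 * 0.0088 / 4.6760e-07
M * c = 0.1294
sigma = 276646.7066


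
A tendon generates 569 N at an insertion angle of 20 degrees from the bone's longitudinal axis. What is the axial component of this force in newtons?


F_eff = F_tendon * cos(theta)
theta = 20 deg = 0.3491 rad
cos(theta) = 0.9397
F_eff = 569 * 0.9397
F_eff = 534.6851


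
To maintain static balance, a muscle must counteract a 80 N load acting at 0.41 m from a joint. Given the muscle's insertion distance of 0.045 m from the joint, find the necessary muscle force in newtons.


F_muscle = W * d_load / d_muscle
F_muscle = 80 * 0.41 / 0.045
Numerator = 32.8000
F_muscle = 728.8889


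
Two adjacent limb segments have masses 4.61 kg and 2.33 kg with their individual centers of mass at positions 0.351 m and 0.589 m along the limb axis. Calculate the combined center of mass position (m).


COM = (m1*x1 + m2*x2) / (m1 + m2)
COM = (4.61*0.351 + 2.33*0.589) / (4.61 + 2.33)
Numerator = 2.9905
Denominator = 6.9400
COM = 0.4309


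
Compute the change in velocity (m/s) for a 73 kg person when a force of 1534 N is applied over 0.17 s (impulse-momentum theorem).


J = F * dt = 1534 * 0.17 = 260.7800 N*s
delta_v = J / m
delta_v = 260.7800 / 73
delta_v = 3.5723


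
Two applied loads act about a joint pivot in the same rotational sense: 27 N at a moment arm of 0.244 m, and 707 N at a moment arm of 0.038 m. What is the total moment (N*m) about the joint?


M = F1 * d1 + F2 * d2
M = 27 * 0.244 + 707 * 0.038
M = 6.5880 + 26.8660
M = 33.4540


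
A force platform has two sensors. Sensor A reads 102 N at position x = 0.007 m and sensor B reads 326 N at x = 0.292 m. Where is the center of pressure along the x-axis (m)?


COP_x = (F1*x1 + F2*x2) / (F1 + F2)
COP_x = (102*0.007 + 326*0.292) / (102 + 326)
Numerator = 95.9060
Denominator = 428
COP_x = 0.2241


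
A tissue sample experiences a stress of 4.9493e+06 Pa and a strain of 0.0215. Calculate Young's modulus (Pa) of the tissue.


E = stress / strain
E = 4.9493e+06 / 0.0215
E = 2.3020e+08


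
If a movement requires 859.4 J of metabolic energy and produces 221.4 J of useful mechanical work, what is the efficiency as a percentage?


eta = (W_mech / E_meta) * 100
eta = (221.4 / 859.4) * 100
ratio = 0.2576
eta = 25.7622


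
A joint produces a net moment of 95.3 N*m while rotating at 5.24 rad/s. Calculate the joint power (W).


P = M * omega
P = 95.3 * 5.24
P = 499.3720


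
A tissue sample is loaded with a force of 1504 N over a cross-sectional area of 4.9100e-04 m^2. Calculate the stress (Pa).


stress = F / A
stress = 1504 / 4.9100e-04
stress = 3.0631e+06


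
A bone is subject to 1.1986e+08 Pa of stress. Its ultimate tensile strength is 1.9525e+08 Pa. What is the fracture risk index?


FRI = applied / ultimate
FRI = 1.1986e+08 / 1.9525e+08
FRI = 0.6139


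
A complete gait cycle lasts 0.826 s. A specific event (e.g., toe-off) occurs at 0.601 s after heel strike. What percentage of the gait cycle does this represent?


pct = (event_time / cycle_time) * 100
pct = (0.601 / 0.826) * 100
ratio = 0.7276
pct = 72.7603


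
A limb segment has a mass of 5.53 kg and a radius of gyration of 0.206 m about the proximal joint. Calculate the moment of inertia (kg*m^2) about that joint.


I = m * k^2
I = 5.53 * 0.206^2
k^2 = 0.0424
I = 0.2347


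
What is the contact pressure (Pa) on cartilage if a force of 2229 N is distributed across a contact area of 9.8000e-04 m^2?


P = F / A
P = 2229 / 9.8000e-04
P = 2.2745e+06


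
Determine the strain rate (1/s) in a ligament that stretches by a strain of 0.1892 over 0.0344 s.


strain_rate = delta_strain / delta_t
strain_rate = 0.1892 / 0.0344
strain_rate = 5.5000


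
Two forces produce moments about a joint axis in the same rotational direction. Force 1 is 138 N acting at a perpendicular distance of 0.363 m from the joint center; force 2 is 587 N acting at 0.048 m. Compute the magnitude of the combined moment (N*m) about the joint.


M = F1 * d1 + F2 * d2
M = 138 * 0.363 + 587 * 0.048
M = 50.0940 + 28.1760
M = 78.2700


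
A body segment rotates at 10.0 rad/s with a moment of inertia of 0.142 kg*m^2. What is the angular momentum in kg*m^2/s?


L = I * omega
L = 0.142 * 10.0
L = 1.4200


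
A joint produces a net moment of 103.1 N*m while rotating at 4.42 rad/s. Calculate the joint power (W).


P = M * omega
P = 103.1 * 4.42
P = 455.7020


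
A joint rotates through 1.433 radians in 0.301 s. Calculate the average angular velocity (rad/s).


omega = delta_theta / delta_t
omega = 1.433 / 0.301
omega = 4.7608


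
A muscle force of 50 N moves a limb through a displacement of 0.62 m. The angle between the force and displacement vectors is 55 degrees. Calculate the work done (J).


W = F * d * cos(theta)
theta = 55 deg = 0.9599 rad
cos(theta) = 0.5736
W = 50 * 0.62 * 0.5736
W = 17.7809


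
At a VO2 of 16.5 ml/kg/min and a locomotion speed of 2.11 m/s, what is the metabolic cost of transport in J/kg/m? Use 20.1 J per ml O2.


Power per kg = VO2 * 20.1 / 60
Power per kg = 16.5 * 20.1 / 60 = 5.5275 W/kg
Cost = power_per_kg / speed
Cost = 5.5275 / 2.11
Cost = 2.6197


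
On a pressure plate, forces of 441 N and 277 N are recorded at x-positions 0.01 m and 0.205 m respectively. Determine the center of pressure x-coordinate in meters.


COP_x = (F1*x1 + F2*x2) / (F1 + F2)
COP_x = (441*0.01 + 277*0.205) / (441 + 277)
Numerator = 61.1950
Denominator = 718
COP_x = 0.0852


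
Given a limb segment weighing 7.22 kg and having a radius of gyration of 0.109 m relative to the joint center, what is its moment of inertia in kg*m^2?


I = m * k^2
I = 7.22 * 0.109^2
k^2 = 0.0119
I = 0.0858


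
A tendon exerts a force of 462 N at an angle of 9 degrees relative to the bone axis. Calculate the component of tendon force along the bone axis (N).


F_eff = F_tendon * cos(theta)
theta = 9 deg = 0.1571 rad
cos(theta) = 0.9877
F_eff = 462 * 0.9877
F_eff = 456.3120


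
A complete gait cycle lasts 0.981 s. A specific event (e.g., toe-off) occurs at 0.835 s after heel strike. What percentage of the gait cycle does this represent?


pct = (event_time / cycle_time) * 100
pct = (0.835 / 0.981) * 100
ratio = 0.8512
pct = 85.1172


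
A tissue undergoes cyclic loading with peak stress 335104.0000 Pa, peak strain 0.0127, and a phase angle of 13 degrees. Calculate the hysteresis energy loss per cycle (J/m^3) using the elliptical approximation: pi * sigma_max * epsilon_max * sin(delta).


E_loss = pi * sigma_max * epsilon_max * sin(delta)
delta = 13 deg = 0.2269 rad
sin(delta) = 0.2250
E_loss = pi * 335104.0000 * 0.0127 * 0.2250
E_loss = 3007.6080


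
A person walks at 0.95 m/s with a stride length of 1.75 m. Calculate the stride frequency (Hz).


f = v / stride_length
f = 0.95 / 1.75
f = 0.5429


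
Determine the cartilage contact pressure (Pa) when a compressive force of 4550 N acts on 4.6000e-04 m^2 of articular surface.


P = F / A
P = 4550 / 4.6000e-04
P = 9.8913e+06


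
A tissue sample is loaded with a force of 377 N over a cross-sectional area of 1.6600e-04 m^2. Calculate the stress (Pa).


stress = F / A
stress = 377 / 1.6600e-04
stress = 2.2711e+06


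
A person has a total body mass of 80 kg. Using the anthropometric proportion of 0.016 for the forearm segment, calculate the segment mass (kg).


m_segment = body_mass * fraction
m_segment = 80 * 0.016
m_segment = 1.2800


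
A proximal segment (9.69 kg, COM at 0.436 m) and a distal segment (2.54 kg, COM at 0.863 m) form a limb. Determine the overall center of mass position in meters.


COM = (m1*x1 + m2*x2) / (m1 + m2)
COM = (9.69*0.436 + 2.54*0.863) / (9.69 + 2.54)
Numerator = 6.4169
Denominator = 12.2300
COM = 0.5247


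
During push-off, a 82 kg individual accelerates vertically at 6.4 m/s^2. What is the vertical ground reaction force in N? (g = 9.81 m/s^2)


GRF = m * (g + a)
GRF = 82 * (9.81 + 6.4)
GRF = 82 * 16.2100
GRF = 1329.2200


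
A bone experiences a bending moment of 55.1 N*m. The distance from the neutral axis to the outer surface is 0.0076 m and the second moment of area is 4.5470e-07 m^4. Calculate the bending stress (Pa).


sigma = M * c / I
sigma = 55.1 * 0.0076 / 4.5470e-07
M * c = 0.4188
sigma = 920958.8740


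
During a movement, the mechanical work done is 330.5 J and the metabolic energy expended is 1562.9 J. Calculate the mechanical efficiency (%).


eta = (W_mech / E_meta) * 100
eta = (330.5 / 1562.9) * 100
ratio = 0.2115
eta = 21.1466


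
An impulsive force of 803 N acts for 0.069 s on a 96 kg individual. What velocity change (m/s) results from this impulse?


J = F * dt = 803 * 0.069 = 55.4070 N*s
delta_v = J / m
delta_v = 55.4070 / 96
delta_v = 0.5772


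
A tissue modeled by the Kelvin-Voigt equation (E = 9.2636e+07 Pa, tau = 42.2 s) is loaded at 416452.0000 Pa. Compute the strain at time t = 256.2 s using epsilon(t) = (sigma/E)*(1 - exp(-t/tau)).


epsilon(t) = (sigma/E) * (1 - exp(-t/tau))
sigma/E = 416452.0000 / 9.2636e+07 = 0.0045
exp(-t/tau) = exp(-256.2 / 42.2) = 0.0023
epsilon = 0.0045 * (1 - 0.0023)
epsilon = 0.0045


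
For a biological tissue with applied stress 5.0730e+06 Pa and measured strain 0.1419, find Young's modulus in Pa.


E = stress / strain
E = 5.0730e+06 / 0.1419
E = 3.5751e+07


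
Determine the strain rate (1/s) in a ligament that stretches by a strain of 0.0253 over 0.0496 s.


strain_rate = delta_strain / delta_t
strain_rate = 0.0253 / 0.0496
strain_rate = 0.5101


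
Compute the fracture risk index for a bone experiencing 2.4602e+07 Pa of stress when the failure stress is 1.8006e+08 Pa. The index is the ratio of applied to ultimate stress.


FRI = applied / ultimate
FRI = 2.4602e+07 / 1.8006e+08
FRI = 0.1366


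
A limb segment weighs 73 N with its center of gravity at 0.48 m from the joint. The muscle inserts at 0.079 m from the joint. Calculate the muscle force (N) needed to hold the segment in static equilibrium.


F_muscle = W * d_load / d_muscle
F_muscle = 73 * 0.48 / 0.079
Numerator = 35.0400
F_muscle = 443.5443


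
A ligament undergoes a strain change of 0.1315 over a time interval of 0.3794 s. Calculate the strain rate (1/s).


strain_rate = delta_strain / delta_t
strain_rate = 0.1315 / 0.3794
strain_rate = 0.3466


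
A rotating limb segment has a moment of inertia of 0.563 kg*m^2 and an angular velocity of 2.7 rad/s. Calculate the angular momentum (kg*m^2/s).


L = I * omega
L = 0.563 * 2.7
L = 1.5201


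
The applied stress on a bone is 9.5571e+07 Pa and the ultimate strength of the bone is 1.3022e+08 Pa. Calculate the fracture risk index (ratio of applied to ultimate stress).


FRI = applied / ultimate
FRI = 9.5571e+07 / 1.3022e+08
FRI = 0.7339


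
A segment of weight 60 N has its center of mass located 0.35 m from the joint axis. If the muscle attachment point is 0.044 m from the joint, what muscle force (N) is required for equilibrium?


F_muscle = W * d_load / d_muscle
F_muscle = 60 * 0.35 / 0.044
Numerator = 21.0000
F_muscle = 477.2727


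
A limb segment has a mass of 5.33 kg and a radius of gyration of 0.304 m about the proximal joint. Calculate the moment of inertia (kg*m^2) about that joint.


I = m * k^2
I = 5.33 * 0.304^2
k^2 = 0.0924
I = 0.4926


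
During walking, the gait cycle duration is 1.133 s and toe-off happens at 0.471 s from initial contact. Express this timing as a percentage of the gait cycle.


pct = (event_time / cycle_time) * 100
pct = (0.471 / 1.133) * 100
ratio = 0.4157
pct = 41.5711


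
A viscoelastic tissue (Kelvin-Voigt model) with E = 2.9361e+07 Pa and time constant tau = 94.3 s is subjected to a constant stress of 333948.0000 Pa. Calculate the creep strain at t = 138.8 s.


epsilon(t) = (sigma/E) * (1 - exp(-t/tau))
sigma/E = 333948.0000 / 2.9361e+07 = 0.0114
exp(-t/tau) = exp(-138.8 / 94.3) = 0.2295
epsilon = 0.0114 * (1 - 0.2295)
epsilon = 0.0088


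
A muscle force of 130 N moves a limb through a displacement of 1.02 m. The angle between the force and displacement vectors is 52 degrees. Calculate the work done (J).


W = F * d * cos(theta)
theta = 52 deg = 0.9076 rad
cos(theta) = 0.6157
W = 130 * 1.02 * 0.6157
W = 81.6367


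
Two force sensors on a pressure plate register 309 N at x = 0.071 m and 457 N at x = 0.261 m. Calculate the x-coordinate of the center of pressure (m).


COP_x = (F1*x1 + F2*x2) / (F1 + F2)
COP_x = (309*0.071 + 457*0.261) / (309 + 457)
Numerator = 141.2160
Denominator = 766
COP_x = 0.1844


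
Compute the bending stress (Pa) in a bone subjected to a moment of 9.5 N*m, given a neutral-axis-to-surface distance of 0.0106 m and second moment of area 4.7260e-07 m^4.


sigma = M * c / I
sigma = 9.5 * 0.0106 / 4.7260e-07
M * c = 0.1007
sigma = 213076.5975


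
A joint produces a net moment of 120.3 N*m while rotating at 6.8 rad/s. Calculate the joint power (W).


P = M * omega
P = 120.3 * 6.8
P = 818.0400


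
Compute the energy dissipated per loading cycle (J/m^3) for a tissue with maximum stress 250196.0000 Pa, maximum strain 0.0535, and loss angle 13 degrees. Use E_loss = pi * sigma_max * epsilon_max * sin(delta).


E_loss = pi * sigma_max * epsilon_max * sin(delta)
delta = 13 deg = 0.2269 rad
sin(delta) = 0.2250
E_loss = pi * 250196.0000 * 0.0535 * 0.2250
E_loss = 9459.5843


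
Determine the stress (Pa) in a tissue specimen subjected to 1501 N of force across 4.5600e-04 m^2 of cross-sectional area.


stress = F / A
stress = 1501 / 4.5600e-04
stress = 3.2917e+06


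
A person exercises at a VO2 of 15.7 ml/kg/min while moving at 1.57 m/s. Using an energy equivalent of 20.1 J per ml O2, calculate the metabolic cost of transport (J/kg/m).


Power per kg = VO2 * 20.1 / 60
Power per kg = 15.7 * 20.1 / 60 = 5.2595 W/kg
Cost = power_per_kg / speed
Cost = 5.2595 / 1.57
Cost = 3.3500


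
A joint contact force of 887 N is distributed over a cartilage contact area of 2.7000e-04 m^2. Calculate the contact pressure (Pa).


P = F / A
P = 887 / 2.7000e-04
P = 3.2852e+06


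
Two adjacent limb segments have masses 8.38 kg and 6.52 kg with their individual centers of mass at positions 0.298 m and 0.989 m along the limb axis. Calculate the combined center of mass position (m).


COM = (m1*x1 + m2*x2) / (m1 + m2)
COM = (8.38*0.298 + 6.52*0.989) / (8.38 + 6.52)
Numerator = 8.9455
Denominator = 14.9000
COM = 0.6004


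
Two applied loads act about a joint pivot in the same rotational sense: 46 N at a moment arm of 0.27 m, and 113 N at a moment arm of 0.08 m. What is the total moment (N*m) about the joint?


M = F1 * d1 + F2 * d2
M = 46 * 0.27 + 113 * 0.08
M = 12.4200 + 9.0400
M = 21.4600


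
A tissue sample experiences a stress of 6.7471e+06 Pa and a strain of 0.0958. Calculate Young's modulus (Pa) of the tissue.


E = stress / strain
E = 6.7471e+06 / 0.0958
E = 7.0429e+07


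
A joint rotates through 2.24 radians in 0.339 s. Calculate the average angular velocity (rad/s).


omega = delta_theta / delta_t
omega = 2.24 / 0.339
omega = 6.6077


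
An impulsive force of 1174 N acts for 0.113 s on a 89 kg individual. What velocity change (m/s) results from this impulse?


J = F * dt = 1174 * 0.113 = 132.6620 N*s
delta_v = J / m
delta_v = 132.6620 / 89
delta_v = 1.4906


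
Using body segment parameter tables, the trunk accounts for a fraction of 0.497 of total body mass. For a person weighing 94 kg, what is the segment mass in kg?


m_segment = body_mass * fraction
m_segment = 94 * 0.497
m_segment = 46.7180


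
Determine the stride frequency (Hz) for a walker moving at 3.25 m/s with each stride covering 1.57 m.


f = v / stride_length
f = 3.25 / 1.57
f = 2.0701


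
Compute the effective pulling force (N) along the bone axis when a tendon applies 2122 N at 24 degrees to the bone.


F_eff = F_tendon * cos(theta)
theta = 24 deg = 0.4189 rad
cos(theta) = 0.9135
F_eff = 2122 * 0.9135
F_eff = 1938.5435


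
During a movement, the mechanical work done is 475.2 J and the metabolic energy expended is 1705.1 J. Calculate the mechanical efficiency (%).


eta = (W_mech / E_meta) * 100
eta = (475.2 / 1705.1) * 100
ratio = 0.2787
eta = 27.8693


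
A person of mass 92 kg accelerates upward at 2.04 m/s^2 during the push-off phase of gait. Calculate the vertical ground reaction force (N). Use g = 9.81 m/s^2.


GRF = m * (g + a)
GRF = 92 * (9.81 + 2.04)
GRF = 92 * 11.8500
GRF = 1090.2000


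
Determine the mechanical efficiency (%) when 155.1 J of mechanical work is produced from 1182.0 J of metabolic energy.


eta = (W_mech / E_meta) * 100
eta = (155.1 / 1182.0) * 100
ratio = 0.1312
eta = 13.1218


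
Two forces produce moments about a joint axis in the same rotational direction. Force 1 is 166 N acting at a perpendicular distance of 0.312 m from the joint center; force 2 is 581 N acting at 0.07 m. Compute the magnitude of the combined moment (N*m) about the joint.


M = F1 * d1 + F2 * d2
M = 166 * 0.312 + 581 * 0.07
M = 51.7920 + 40.6700
M = 92.4620


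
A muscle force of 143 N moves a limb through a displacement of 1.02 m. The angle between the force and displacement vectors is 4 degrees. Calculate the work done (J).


W = F * d * cos(theta)
theta = 4 deg = 0.0698 rad
cos(theta) = 0.9976
W = 143 * 1.02 * 0.9976
W = 145.5047


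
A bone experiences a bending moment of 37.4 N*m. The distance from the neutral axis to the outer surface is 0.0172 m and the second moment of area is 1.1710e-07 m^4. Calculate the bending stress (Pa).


sigma = M * c / I
sigma = 37.4 * 0.0172 / 1.1710e-07
M * c = 0.6433
sigma = 5.4934e+06


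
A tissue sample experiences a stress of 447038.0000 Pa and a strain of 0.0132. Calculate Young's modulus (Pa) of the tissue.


E = stress / strain
E = 447038.0000 / 0.0132
E = 3.3867e+07


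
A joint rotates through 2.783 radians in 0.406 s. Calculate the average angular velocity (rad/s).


omega = delta_theta / delta_t
omega = 2.783 / 0.406
omega = 6.8547


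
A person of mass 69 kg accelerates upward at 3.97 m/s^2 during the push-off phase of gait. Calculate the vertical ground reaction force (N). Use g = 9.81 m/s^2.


GRF = m * (g + a)
GRF = 69 * (9.81 + 3.97)
GRF = 69 * 13.7800
GRF = 950.8200


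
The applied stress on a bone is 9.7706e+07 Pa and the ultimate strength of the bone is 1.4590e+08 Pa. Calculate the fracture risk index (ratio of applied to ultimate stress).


FRI = applied / ultimate
FRI = 9.7706e+07 / 1.4590e+08
FRI = 0.6697


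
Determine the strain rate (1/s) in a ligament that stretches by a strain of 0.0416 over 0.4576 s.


strain_rate = delta_strain / delta_t
strain_rate = 0.0416 / 0.4576
strain_rate = 0.0909


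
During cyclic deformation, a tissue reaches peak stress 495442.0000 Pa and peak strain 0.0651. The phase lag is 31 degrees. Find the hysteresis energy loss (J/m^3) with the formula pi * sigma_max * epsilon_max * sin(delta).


E_loss = pi * sigma_max * epsilon_max * sin(delta)
delta = 31 deg = 0.5411 rad
sin(delta) = 0.5150
E_loss = pi * 495442.0000 * 0.0651 * 0.5150
E_loss = 52187.0824


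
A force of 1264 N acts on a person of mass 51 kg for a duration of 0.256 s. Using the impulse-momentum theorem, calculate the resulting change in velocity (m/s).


J = F * dt = 1264 * 0.256 = 323.5840 N*s
delta_v = J / m
delta_v = 323.5840 / 51
delta_v = 6.3448


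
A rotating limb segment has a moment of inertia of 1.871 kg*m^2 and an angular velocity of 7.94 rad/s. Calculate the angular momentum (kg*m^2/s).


L = I * omega
L = 1.871 * 7.94
L = 14.8557


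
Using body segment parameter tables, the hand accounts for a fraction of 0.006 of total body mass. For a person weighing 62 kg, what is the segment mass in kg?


m_segment = body_mass * fraction
m_segment = 62 * 0.006
m_segment = 0.3720


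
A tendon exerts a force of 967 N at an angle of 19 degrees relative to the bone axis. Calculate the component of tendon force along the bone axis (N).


F_eff = F_tendon * cos(theta)
theta = 19 deg = 0.3316 rad
cos(theta) = 0.9455
F_eff = 967 * 0.9455
F_eff = 914.3165


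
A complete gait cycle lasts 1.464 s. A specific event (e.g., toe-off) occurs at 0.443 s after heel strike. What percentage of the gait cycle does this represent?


pct = (event_time / cycle_time) * 100
pct = (0.443 / 1.464) * 100
ratio = 0.3026
pct = 30.2596


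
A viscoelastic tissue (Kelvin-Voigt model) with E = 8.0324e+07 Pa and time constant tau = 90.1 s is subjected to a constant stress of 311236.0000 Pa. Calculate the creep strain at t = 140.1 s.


epsilon(t) = (sigma/E) * (1 - exp(-t/tau))
sigma/E = 311236.0000 / 8.0324e+07 = 0.0039
exp(-t/tau) = exp(-140.1 / 90.1) = 0.2112
epsilon = 0.0039 * (1 - 0.2112)
epsilon = 0.0031


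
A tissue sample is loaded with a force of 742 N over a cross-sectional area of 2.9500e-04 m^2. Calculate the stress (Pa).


stress = F / A
stress = 742 / 2.9500e-04
stress = 2.5153e+06
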